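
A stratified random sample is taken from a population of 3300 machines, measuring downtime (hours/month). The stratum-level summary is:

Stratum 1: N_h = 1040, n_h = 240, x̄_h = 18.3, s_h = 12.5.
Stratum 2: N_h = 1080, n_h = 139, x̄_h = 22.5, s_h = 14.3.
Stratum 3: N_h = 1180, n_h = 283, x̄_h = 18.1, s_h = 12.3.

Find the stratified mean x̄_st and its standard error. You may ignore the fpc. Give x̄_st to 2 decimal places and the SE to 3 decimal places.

x̄_st = Σ W_h x̄_h = (1040·18.3 + 1080·22.5 + 1180·18.1)/3300 = 19.60303
V̂(x̄_st) = Σ W_h² s_h²/n_h, with W_h = N_h/N and N = 3300:
  stratum 1: (1040/3300)²·12.5²/240 = 0.0646618
  stratum 2: (1080/3300)²·14.3²/139 = 0.157571
  stratum 3: (1180/3300)²·12.3²/283 = 0.0683534
V̂(x̄_st) = 0.290586
SE(x̄_st) = √0.290586 = 0.539061

x̄_st ≈ 19.60, SE ≈ 0.539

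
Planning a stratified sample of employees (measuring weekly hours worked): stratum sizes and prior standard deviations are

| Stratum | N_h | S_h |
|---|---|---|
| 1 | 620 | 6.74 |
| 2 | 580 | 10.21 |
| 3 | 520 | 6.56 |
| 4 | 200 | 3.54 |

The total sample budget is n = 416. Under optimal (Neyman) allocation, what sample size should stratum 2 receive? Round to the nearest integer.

173

Neyman allocation: n_h = n · N_h S_h / Σ N_i S_i, with n = 416.
  stratum 1: N_h·S_h = 620·6.74 = 4178.80
  stratum 2: N_h·S_h = 580·10.21 = 5921.80
  stratum 3: N_h·S_h = 520·6.56 = 3411.20
  stratum 4: N_h·S_h = 200·3.54 = 708.00
Σ N_h S_h = 14219.80
n for stratum 2 = 416·5921.80/14219.80 = 173.242 → 173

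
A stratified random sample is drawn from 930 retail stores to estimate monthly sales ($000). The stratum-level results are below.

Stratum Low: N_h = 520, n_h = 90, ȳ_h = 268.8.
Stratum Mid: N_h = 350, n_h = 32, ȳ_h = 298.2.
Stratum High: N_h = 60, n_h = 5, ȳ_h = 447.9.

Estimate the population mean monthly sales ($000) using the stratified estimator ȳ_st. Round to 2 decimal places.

ȳ_st ≈ 291.42

N = Σ N_h = 930. Stratum weights W_h = N_h/N.
ȳ_st = (520·268.8 + 350·298.2 + 60·447.9) / 930 = 291.4194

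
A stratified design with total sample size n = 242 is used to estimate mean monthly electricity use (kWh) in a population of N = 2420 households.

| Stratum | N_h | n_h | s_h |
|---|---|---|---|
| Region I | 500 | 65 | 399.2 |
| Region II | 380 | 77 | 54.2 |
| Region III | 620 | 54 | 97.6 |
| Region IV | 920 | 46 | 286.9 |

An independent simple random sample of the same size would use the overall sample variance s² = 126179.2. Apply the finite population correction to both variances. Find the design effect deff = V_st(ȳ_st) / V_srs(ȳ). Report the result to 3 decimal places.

deff ≈ 0.742

V̂(ȳ_st) = Σ W_h² (1 − n_h/N_h) s_h²/n_h, with W_h = N_h/N and N = 2420:
  stratum Region I: (500/2420)²·(1 − 65/500)·399.2²/65 = 91.0534
  stratum Region II: (380/2420)²·(1 − 77/380)·54.2²/77 = 0.750073
  stratum Region III: (620/2420)²·(1 − 54/620)·97.6²/54 = 10.5702
  stratum Region IV: (920/2420)²·(1 − 46/920)·286.9²/46 = 245.681
V_st = 348.055
V_srs = (1 − 242/2420)·126179.2/242 = 469.261
deff = V_st / V_srs = 348.055/469.261 = 0.7417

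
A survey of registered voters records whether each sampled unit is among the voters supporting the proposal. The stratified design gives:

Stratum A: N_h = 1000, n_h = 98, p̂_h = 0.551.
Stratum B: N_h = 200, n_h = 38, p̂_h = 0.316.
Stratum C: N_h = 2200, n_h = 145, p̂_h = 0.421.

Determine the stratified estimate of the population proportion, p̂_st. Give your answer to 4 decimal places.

p̂_st ≈ 0.4531

N = 3400; stratum weights W_h = N_h/N.
p̂_st = Σ W_h p̂_h = (1000·0.551 + 200·0.316 + 2200·0.421)/3400 = 0.45306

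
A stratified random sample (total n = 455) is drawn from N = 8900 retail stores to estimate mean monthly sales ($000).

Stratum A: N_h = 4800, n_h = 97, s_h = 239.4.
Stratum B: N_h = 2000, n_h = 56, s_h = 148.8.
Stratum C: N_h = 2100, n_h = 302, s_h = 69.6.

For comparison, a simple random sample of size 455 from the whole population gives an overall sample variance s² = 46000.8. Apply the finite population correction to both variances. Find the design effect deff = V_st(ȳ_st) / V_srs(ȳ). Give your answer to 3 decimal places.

deff ≈ 1.966

V̂(ȳ_st) = Σ W_h² (1 − n_h/N_h) s_h²/n_h, with W_h = N_h/N and N = 8900:
  stratum A: (4800/8900)²·(1 − 97/4800)·239.4²/97 = 168.389
  stratum B: (2000/8900)²·(1 − 56/2000)·148.8²/56 = 19.4073
  stratum C: (2100/8900)²·(1 − 302/2100)·69.6²/302 = 0.764611
V_st = 188.56
V_srs = (1 − 455/8900)·46000.8/455 = 95.932
deff = V_st / V_srs = 188.56/95.932 = 1.9656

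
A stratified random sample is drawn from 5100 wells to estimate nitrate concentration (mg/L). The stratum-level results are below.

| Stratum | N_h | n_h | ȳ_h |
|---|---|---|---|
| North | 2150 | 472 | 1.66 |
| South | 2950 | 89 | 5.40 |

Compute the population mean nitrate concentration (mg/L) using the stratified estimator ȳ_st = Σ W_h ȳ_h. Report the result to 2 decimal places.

N = Σ N_h = 5100. Stratum weights W_h = N_h/N.
ȳ_st = (2150·1.66 + 2950·5.40) / 5100 = 3.8233

ȳ_st ≈ 3.82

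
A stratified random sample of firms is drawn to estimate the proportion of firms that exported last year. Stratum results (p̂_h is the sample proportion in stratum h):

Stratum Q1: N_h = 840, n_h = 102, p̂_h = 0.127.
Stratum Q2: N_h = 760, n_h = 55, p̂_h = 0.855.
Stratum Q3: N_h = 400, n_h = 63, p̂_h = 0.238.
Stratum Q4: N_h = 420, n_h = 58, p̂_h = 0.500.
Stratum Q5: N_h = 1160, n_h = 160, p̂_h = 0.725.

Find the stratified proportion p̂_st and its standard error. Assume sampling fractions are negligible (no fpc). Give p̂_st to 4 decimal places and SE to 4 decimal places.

p̂_st ≈ 0.5315, SE ≈ 0.0198

N = 3580; stratum weights W_h = N_h/N.
p̂_st = Σ W_h p̂_h = (840·0.127 + 760·0.855 + 400·0.238 + 420·0.500 + 1160·0.725)/3580 = 0.53147
V̂(p̂_st) = Σ W_h² p̂_h(1−p̂_h)/(n_h−1):
  stratum Q1: (840/3580)²·0.127·0.873/101 = 6.04351e-05
  stratum Q2: (760/3580)²·0.855·0.145/54 = 0.000103467
  stratum Q3: (400/3580)²·0.238·0.762/62 = 3.65169e-05
  stratum Q4: (420/3580)²·0.500·0.500/57 = 6.03667e-05
  stratum Q5: (1160/3580)²·0.725·0.275/159 = 0.000131651
V̂(p̂_st) = 0.000392436; SE = √V̂ = 0.01981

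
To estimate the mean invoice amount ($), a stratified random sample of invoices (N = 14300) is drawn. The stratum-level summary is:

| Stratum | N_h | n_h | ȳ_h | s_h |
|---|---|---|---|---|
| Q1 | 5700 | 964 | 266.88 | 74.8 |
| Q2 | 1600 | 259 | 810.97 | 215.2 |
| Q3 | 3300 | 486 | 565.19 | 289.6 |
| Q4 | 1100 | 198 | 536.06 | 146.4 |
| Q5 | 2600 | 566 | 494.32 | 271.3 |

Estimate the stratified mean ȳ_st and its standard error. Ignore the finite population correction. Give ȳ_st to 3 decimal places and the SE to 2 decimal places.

ȳ_st = Σ W_h ȳ_h = (5700·266.88 + 1600·810.97 + 3300·565.19 + 1100·536.06 + 2600·494.32)/14300 = 458.65685
V̂(ȳ_st) = Σ W_h² s_h²/n_h, with W_h = N_h/N and N = 14300:
  stratum Q1: (5700/14300)²·74.8²/964 = 0.922155
  stratum Q2: (1600/14300)²·215.2²/259 = 2.23848
  stratum Q3: (3300/14300)²·289.6²/486 = 9.19002
  stratum Q4: (1100/14300)²·146.4²/198 = 0.640516
  stratum Q5: (2600/14300)²·271.3²/566 = 4.2989
V̂(ȳ_st) = 17.2901
SE(ȳ_st) = √17.2901 = 4.15813

ȳ_st ≈ 458.657, SE ≈ 4.16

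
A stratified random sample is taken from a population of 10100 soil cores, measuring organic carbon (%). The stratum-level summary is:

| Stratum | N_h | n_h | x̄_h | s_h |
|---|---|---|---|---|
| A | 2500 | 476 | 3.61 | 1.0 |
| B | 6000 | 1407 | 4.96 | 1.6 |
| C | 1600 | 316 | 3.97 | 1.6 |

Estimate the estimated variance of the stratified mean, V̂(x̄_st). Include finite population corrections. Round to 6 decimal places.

V̂(x̄_st) = Σ W_h² (1 − n_h/N_h) s_h²/n_h, with W_h = N_h/N and N = 10100:
  stratum A: (2500/10100)²·(1 − 476/2500)·1.0²/476 = 0.000104208
  stratum B: (6000/10100)²·(1 − 1407/6000)·1.6²/1407 = 0.000491531
  stratum C: (1600/10100)²·(1 − 316/1600)·1.6²/316 = 0.000163153
V̂(x̄_st) = 0.000758892

V̂(x̄_st) ≈ 0.000759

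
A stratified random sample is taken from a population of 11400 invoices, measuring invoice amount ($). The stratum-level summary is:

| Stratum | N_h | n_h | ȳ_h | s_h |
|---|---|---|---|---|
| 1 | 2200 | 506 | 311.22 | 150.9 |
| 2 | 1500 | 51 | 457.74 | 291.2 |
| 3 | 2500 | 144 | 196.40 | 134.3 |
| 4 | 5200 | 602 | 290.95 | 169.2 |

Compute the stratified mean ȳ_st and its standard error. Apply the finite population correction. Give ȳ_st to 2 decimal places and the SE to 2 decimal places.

ȳ_st ≈ 296.07, SE ≈ 6.60

ȳ_st = Σ W_h ȳ_h = (2200·311.22 + 1500·457.74 + 2500·196.40 + 5200·290.95)/11400 = 296.07316
V̂(ȳ_st) = Σ W_h² (1 − n_h/N_h) s_h²/n_h, with W_h = N_h/N and N = 11400:
  stratum 1: (2200/11400)²·(1 − 506/2200)·150.9²/506 = 1.29049
  stratum 2: (1500/11400)²·(1 − 51/1500)·291.2²/51 = 27.8075
  stratum 3: (2500/11400)²·(1 − 144/2500)·134.3²/144 = 5.67669
  stratum 4: (5200/11400)²·(1 − 602/5200)·169.2²/602 = 8.74917
V̂(ȳ_st) = 43.5239
SE(ȳ_st) = √43.5239 = 6.59726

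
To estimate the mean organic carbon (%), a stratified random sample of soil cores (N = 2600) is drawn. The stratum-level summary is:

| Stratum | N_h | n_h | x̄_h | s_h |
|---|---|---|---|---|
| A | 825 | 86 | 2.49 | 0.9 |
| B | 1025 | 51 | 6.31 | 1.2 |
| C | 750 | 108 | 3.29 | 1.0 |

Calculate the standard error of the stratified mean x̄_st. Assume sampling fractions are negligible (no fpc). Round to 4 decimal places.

V̂(x̄_st) = Σ W_h² s_h²/n_h, with W_h = N_h/N and N = 2600:
  stratum A: (825/2600)²·0.9²/86 = 0.000948304
  stratum B: (1025/2600)²·1.2²/51 = 0.00438827
  stratum C: (750/2600)²·1.0²/108 = 0.000770464
V̂(x̄_st) = 0.00610704
SE(x̄_st) = √0.00610704 = 0.0781475

SE(x̄_st) ≈ 0.0781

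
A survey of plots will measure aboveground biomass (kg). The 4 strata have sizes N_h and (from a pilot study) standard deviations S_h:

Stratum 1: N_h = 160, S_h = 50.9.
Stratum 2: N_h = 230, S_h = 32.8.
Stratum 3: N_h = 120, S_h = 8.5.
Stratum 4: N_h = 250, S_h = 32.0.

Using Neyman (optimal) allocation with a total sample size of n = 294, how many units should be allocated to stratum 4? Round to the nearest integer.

95

Neyman allocation: n_h = n · N_h S_h / Σ N_i S_i, with n = 294.
  stratum 1: N_h·S_h = 160·50.9 = 8144.00
  stratum 2: N_h·S_h = 230·32.8 = 7544.00
  stratum 3: N_h·S_h = 120·8.5 = 1020.00
  stratum 4: N_h·S_h = 250·32.0 = 8000.00
Σ N_h S_h = 24708.00
n for stratum 4 = 294·8000.00/24708.00 = 95.192 → 95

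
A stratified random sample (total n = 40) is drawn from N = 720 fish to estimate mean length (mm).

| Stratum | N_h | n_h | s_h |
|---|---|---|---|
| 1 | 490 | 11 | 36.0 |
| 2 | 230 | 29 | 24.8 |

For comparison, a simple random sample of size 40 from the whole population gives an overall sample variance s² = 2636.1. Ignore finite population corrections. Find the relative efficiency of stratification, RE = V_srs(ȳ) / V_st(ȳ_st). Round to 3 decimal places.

V̂(ȳ_st) = Σ W_h² s_h²/n_h, with W_h = N_h/N and N = 720:
  stratum 1: (490/720)²·36.0²/11 = 54.5682
  stratum 2: (230/720)²·24.8²/29 = 2.16419
V_st = 56.7324
V_srs = s²/n = 2636.1/40 = 65.9025
Relative efficiency = V_srs / V_st = 65.9025/56.7324 = 1.1616

RE ≈ 1.162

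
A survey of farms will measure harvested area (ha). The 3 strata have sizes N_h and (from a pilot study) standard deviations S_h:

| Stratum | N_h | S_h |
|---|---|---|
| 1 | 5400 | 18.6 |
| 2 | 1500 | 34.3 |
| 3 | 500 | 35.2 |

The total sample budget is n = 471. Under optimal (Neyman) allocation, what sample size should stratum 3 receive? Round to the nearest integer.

Neyman allocation: n_h = n · N_h S_h / Σ N_i S_i, with n = 471.
  stratum 1: N_h·S_h = 5400·18.6 = 100440.00
  stratum 2: N_h·S_h = 1500·34.3 = 51450.00
  stratum 3: N_h·S_h = 500·35.2 = 17600.00
Σ N_h S_h = 169490.00
n for stratum 3 = 471·17600.00/169490.00 = 48.909 → 49

49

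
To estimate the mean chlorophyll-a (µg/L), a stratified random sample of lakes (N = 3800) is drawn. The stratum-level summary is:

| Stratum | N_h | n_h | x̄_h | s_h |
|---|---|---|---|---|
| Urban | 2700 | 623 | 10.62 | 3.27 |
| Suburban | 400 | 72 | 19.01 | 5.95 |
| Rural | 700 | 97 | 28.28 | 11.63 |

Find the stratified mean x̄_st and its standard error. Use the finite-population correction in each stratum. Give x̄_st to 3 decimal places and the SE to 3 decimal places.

x̄_st = Σ W_h x̄_h = (2700·10.62 + 400·19.01 + 700·28.28)/3800 = 14.75632
V̂(x̄_st) = Σ W_h² (1 − n_h/N_h) s_h²/n_h, with W_h = N_h/N and N = 3800:
  stratum Urban: (2700/3800)²·(1 − 623/2700)·3.27²/623 = 0.00666562
  stratum Suburban: (400/3800)²·(1 − 72/400)·5.95²/72 = 0.00446754
  stratum Rural: (700/3800)²·(1 − 97/700)·11.63²/97 = 0.0407602
V̂(x̄_st) = 0.0518933
SE(x̄_st) = √0.0518933 = 0.227801

x̄_st ≈ 14.756, SE ≈ 0.228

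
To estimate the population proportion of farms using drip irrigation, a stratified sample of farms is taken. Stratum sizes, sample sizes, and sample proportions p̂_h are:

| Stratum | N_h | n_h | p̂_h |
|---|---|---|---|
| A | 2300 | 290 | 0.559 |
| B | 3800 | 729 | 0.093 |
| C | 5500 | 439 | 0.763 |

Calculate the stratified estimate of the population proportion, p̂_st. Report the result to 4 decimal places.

p̂_st ≈ 0.5031

N = 11600; stratum weights W_h = N_h/N.
p̂_st = Σ W_h p̂_h = (2300·0.559 + 3800·0.093 + 5500·0.763)/11600 = 0.50307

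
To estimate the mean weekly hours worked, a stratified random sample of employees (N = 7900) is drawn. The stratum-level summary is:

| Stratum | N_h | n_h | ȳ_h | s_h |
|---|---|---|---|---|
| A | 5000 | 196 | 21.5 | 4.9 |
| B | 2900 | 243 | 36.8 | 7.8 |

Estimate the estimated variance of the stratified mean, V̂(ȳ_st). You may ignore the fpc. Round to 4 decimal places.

V̂(ȳ_st) ≈ 0.0828

V̂(ȳ_st) = Σ W_h² s_h²/n_h, with W_h = N_h/N and N = 7900:
  stratum A: (5000/7900)²·4.9²/196 = 0.0490707
  stratum B: (2900/7900)²·7.8²/243 = 0.0337384
V̂(ȳ_st) = 0.0828091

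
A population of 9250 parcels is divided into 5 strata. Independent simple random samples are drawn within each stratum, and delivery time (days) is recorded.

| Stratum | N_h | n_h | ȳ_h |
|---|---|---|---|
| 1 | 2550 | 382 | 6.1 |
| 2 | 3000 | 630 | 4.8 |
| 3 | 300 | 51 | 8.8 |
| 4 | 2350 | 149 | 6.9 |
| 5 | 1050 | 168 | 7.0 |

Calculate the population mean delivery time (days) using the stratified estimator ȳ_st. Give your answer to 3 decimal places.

ȳ_st ≈ 6.071

N = Σ N_h = 9250. Stratum weights W_h = N_h/N.
ȳ_st = (2550·6.1 + 3000·4.8 + 300·8.8 + 2350·6.9 + 1050·7.0) / 9250 = 6.07135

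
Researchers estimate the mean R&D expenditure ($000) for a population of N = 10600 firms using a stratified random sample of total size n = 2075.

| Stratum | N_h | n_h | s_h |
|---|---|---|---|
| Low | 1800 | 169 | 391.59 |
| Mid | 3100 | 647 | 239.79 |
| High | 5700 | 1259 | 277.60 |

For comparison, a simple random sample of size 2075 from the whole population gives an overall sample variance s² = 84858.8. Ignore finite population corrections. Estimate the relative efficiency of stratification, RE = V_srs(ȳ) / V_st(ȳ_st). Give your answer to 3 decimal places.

V̂(ȳ_st) = Σ W_h² s_h²/n_h, with W_h = N_h/N and N = 10600:
  stratum Low: (1800/10600)²·391.59²/169 = 26.1643
  stratum Mid: (3100/10600)²·239.79²/647 = 7.60098
  stratum High: (5700/10600)²·277.60²/1259 = 17.6991
V_st = 51.4644
V_srs = s²/n = 84858.8/2075 = 40.8958
Relative efficiency = V_srs / V_st = 40.8958/51.4644 = 0.7946

RE ≈ 0.795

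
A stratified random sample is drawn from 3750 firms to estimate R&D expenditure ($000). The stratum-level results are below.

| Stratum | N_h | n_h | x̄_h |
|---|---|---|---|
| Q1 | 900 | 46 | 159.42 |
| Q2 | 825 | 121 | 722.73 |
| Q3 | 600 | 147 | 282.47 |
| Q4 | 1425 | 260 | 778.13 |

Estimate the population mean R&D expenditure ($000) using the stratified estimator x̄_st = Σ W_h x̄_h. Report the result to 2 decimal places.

x̄_st ≈ 538.15

N = Σ N_h = 3750. Stratum weights W_h = N_h/N.
x̄_st = (900·159.42 + 825·722.73 + 600·282.47 + 1425·778.13) / 3750 = 538.1460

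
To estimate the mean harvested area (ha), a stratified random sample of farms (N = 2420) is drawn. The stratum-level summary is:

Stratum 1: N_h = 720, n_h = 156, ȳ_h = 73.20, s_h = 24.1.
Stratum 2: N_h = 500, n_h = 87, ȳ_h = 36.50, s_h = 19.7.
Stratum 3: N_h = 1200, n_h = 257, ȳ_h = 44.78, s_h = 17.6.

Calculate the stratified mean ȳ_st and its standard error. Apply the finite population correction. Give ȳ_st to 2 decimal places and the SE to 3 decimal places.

ȳ_st = Σ W_h ȳ_h = (720·73.20 + 500·36.50 + 1200·44.78)/2420 = 51.52479
V̂(ȳ_st) = Σ W_h² (1 − n_h/N_h) s_h²/n_h, with W_h = N_h/N and N = 2420:
  stratum 1: (720/2420)²·(1 − 156/720)·24.1²/156 = 0.258161
  stratum 2: (500/2420)²·(1 − 87/500)·19.7²/87 = 0.157291
  stratum 3: (1200/2420)²·(1 − 257/1200)·17.6²/257 = 0.232892
V̂(ȳ_st) = 0.648343
SE(ȳ_st) = √0.648343 = 0.805198

ȳ_st ≈ 51.52, SE ≈ 0.805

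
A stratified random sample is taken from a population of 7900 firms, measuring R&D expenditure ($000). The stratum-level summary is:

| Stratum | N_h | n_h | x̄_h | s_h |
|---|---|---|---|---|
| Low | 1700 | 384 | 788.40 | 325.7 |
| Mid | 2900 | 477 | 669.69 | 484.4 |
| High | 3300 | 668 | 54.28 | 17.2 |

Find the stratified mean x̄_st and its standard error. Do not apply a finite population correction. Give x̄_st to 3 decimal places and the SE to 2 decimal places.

x̄_st = Σ W_h x̄_h = (1700·788.40 + 2900·669.69 + 3300·54.28)/7900 = 438.16519
V̂(x̄_st) = Σ W_h² s_h²/n_h, with W_h = N_h/N and N = 7900:
  stratum Low: (1700/7900)²·325.7²/384 = 12.7923
  stratum Mid: (2900/7900)²·484.4²/477 = 66.2875
  stratum High: (3300/7900)²·17.2²/668 = 0.0772777
V̂(x̄_st) = 79.1571
SE(x̄_st) = √79.1571 = 8.89703

x̄_st ≈ 438.165, SE ≈ 8.90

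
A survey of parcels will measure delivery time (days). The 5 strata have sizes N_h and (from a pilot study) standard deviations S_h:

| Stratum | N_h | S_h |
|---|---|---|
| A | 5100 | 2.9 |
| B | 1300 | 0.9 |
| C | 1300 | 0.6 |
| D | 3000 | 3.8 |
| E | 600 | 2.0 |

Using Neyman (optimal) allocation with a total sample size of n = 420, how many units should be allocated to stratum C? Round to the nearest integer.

11

Neyman allocation: n_h = n · N_h S_h / Σ N_i S_i, with n = 420.
  stratum A: N_h·S_h = 5100·2.9 = 14790.00
  stratum B: N_h·S_h = 1300·0.9 = 1170.00
  stratum C: N_h·S_h = 1300·0.6 = 780.00
  stratum D: N_h·S_h = 3000·3.8 = 11400.00
  stratum E: N_h·S_h = 600·2.0 = 1200.00
Σ N_h S_h = 29340.00
n for stratum C = 420·780.00/29340.00 = 11.166 → 11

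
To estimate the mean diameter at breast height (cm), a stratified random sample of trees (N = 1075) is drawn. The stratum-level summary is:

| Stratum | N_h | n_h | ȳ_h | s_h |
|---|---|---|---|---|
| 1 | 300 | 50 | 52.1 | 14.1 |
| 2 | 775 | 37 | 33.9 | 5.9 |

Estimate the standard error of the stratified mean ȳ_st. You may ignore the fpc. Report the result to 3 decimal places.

SE(ȳ_st) ≈ 0.894

V̂(ȳ_st) = Σ W_h² s_h²/n_h, with W_h = N_h/N and N = 1075:
  stratum 1: (300/1075)²·14.1²/50 = 0.309666
  stratum 2: (775/1075)²·5.9²/37 = 0.488977
V̂(ȳ_st) = 0.798644
SE(ȳ_st) = √0.798644 = 0.893669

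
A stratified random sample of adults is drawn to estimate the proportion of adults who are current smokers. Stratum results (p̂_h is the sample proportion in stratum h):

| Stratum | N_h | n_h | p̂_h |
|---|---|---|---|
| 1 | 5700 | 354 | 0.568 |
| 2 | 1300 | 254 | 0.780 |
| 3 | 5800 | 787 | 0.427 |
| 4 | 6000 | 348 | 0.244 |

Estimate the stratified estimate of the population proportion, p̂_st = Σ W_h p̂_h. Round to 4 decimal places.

p̂_st ≈ 0.4358

N = 18800; stratum weights W_h = N_h/N.
p̂_st = Σ W_h p̂_h = (5700·0.568 + 1300·0.780 + 5800·0.427 + 6000·0.244)/18800 = 0.43576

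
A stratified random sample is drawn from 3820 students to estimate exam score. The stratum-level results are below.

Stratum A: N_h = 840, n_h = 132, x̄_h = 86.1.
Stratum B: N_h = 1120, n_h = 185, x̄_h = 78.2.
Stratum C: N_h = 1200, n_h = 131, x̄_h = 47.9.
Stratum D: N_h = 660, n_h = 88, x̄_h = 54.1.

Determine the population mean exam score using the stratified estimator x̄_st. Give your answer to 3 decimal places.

x̄_st ≈ 66.255

N = Σ N_h = 3820. Stratum weights W_h = N_h/N.
x̄_st = (840·86.1 + 1120·78.2 + 1200·47.9 + 660·54.1) / 3820 = 66.25497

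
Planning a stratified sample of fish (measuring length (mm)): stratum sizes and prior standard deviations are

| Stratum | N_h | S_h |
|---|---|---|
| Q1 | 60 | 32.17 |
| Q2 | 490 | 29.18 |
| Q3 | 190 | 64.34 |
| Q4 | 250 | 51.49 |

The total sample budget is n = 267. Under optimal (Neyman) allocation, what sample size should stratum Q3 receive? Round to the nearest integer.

79

Neyman allocation: n_h = n · N_h S_h / Σ N_i S_i, with n = 267.
  stratum Q1: N_h·S_h = 60·32.17 = 1930.20
  stratum Q2: N_h·S_h = 490·29.18 = 14298.20
  stratum Q3: N_h·S_h = 190·64.34 = 12224.60
  stratum Q4: N_h·S_h = 250·51.49 = 12872.50
Σ N_h S_h = 41325.50
n for stratum Q3 = 267·12224.60/41325.50 = 78.982 → 79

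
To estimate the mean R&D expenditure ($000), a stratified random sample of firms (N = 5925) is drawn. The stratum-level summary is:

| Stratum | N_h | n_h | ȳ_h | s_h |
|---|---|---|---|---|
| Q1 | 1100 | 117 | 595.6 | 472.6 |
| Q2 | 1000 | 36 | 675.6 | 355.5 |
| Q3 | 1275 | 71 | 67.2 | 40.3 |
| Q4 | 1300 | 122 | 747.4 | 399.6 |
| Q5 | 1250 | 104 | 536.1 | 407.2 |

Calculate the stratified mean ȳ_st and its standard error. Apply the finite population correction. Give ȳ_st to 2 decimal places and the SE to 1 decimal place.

ȳ_st ≈ 516.15, SE ≈ 16.7

ȳ_st = Σ W_h ȳ_h = (1100·595.6 + 1000·675.6 + 1275·67.2 + 1300·747.4 + 1250·536.1)/5925 = 516.14937
V̂(ȳ_st) = Σ W_h² (1 − n_h/N_h) s_h²/n_h, with W_h = N_h/N and N = 5925:
  stratum Q1: (1100/5925)²·(1 − 117/1100)·472.6²/117 = 58.7992
  stratum Q2: (1000/5925)²·(1 − 36/1000)·355.5²/36 = 96.4
  stratum Q3: (1275/5925)²·(1 − 71/1275)·40.3²/71 = 1.00026
  stratum Q4: (1300/5925)²·(1 − 122/1300)·399.6²/122 = 57.0957
  stratum Q5: (1250/5925)²·(1 − 104/1250)·407.2²/104 = 65.0579
V̂(ȳ_st) = 278.353
SE(ȳ_st) = √278.353 = 16.6839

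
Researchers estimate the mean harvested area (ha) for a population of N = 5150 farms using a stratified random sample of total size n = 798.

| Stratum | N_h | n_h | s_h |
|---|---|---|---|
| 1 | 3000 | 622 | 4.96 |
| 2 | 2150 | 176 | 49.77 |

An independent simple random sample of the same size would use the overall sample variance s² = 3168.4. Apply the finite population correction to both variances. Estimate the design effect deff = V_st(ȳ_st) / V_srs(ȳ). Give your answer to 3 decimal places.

deff ≈ 0.674

V̂(ȳ_st) = Σ W_h² (1 − n_h/N_h) s_h²/n_h, with W_h = N_h/N and N = 5150:
  stratum 1: (3000/5150)²·(1 − 622/3000)·4.96²/622 = 0.0106388
  stratum 2: (2150/5150)²·(1 − 176/2150)·49.77²/176 = 2.25213
V_st = 2.26277
V_srs = (1 − 798/5150)·3168.4/798 = 3.3552
deff = V_st / V_srs = 2.26277/3.3552 = 0.6744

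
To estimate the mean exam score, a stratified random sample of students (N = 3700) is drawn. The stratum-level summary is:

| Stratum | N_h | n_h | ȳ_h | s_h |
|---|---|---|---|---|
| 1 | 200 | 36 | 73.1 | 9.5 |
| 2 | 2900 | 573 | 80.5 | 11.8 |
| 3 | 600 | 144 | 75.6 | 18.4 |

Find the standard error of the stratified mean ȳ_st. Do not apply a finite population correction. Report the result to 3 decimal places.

V̂(ȳ_st) = Σ W_h² s_h²/n_h, with W_h = N_h/N and N = 3700:
  stratum 1: (200/3700)²·9.5²/36 = 0.00732489
  stratum 2: (2900/3700)²·11.8²/573 = 0.14928
  stratum 3: (600/3700)²·18.4²/144 = 0.0618262
V̂(ȳ_st) = 0.218431
SE(ȳ_st) = √0.218431 = 0.467366

SE(ȳ_st) ≈ 0.467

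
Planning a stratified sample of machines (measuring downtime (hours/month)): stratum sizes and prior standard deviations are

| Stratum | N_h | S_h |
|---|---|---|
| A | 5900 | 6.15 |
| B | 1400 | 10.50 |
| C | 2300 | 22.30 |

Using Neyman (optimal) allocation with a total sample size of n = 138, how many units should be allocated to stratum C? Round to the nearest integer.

Neyman allocation: n_h = n · N_h S_h / Σ N_i S_i, with n = 138.
  stratum A: N_h·S_h = 5900·6.15 = 36285.00
  stratum B: N_h·S_h = 1400·10.50 = 14700.00
  stratum C: N_h·S_h = 2300·22.30 = 51290.00
Σ N_h S_h = 102275.00
n for stratum C = 138·51290.00/102275.00 = 69.206 → 69

69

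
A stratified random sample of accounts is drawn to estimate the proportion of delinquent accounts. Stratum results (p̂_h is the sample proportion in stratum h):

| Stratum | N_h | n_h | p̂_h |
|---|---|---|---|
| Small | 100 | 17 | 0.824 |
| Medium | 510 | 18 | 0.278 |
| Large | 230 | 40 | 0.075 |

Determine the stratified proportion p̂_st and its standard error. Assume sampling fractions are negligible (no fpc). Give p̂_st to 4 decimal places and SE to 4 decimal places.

p̂_st ≈ 0.2874, SE ≈ 0.0679

N = 840; stratum weights W_h = N_h/N.
p̂_st = Σ W_h p̂_h = (100·0.824 + 510·0.278 + 230·0.075)/840 = 0.28742
V̂(p̂_st) = Σ W_h² p̂_h(1−p̂_h)/(n_h−1):
  stratum Small: (100/840)²·0.824·0.176/16 = 0.000128458
  stratum Medium: (510/840)²·0.278·0.722/17 = 0.00435226
  stratum Large: (230/840)²·0.075·0.925/39 = 0.000133363
V̂(p̂_st) = 0.00461408; SE = √V̂ = 0.067927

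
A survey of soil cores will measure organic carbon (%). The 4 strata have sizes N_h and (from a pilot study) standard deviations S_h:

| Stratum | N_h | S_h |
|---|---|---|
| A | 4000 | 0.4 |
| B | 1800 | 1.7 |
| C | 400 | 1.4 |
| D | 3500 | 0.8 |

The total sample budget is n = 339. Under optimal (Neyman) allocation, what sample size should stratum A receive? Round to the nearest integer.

Neyman allocation: n_h = n · N_h S_h / Σ N_i S_i, with n = 339.
  stratum A: N_h·S_h = 4000·0.4 = 1600.00
  stratum B: N_h·S_h = 1800·1.7 = 3060.00
  stratum C: N_h·S_h = 400·1.4 = 560.00
  stratum D: N_h·S_h = 3500·0.8 = 2800.00
Σ N_h S_h = 8020.00
n for stratum A = 339·1600.00/8020.00 = 67.631 → 68

68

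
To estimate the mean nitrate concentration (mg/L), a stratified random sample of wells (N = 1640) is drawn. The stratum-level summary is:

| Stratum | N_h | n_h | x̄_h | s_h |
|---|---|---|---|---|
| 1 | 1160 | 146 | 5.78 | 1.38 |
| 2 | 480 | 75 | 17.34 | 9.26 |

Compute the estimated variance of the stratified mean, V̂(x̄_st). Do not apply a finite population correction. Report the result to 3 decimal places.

V̂(x̄_st) ≈ 0.104

V̂(x̄_st) = Σ W_h² s_h²/n_h, with W_h = N_h/N and N = 1640:
  stratum 1: (1160/1640)²·1.38²/146 = 0.0065258
  stratum 2: (480/1640)²·9.26²/75 = 0.097939
V̂(x̄_st) = 0.104465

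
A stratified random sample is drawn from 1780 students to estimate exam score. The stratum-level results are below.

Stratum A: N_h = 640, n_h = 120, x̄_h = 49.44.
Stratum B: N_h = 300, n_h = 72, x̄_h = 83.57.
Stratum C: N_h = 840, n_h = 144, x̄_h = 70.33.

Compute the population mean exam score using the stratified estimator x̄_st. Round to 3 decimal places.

x̄_st ≈ 65.050

N = Σ N_h = 1780. Stratum weights W_h = N_h/N.
x̄_st = (640·49.44 + 300·83.57 + 840·70.33) / 1780 = 65.05045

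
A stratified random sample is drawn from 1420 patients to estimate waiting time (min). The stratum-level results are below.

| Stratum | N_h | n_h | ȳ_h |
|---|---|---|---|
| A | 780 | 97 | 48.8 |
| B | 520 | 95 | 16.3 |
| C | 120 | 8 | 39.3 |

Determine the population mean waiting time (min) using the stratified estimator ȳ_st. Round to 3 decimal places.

ȳ_st ≈ 36.096

N = Σ N_h = 1420. Stratum weights W_h = N_h/N.
ȳ_st = (780·48.8 + 520·16.3 + 120·39.3) / 1420 = 36.09577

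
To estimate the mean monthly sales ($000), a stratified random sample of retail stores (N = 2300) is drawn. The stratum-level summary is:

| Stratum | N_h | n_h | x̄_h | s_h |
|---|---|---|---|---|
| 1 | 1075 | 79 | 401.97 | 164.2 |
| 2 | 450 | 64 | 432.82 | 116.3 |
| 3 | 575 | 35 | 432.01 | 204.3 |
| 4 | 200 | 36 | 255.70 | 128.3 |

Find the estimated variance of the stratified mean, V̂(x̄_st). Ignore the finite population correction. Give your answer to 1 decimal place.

V̂(x̄_st) = Σ W_h² s_h²/n_h, with W_h = N_h/N and N = 2300:
  stratum 1: (1075/2300)²·164.2²/79 = 74.5556
  stratum 2: (450/2300)²·116.3²/64 = 8.09001
  stratum 3: (575/2300)²·204.3²/35 = 74.533
  stratum 4: (200/2300)²·128.3²/36 = 3.45744
V̂(x̄_st) = 160.636

V̂(x̄_st) ≈ 160.6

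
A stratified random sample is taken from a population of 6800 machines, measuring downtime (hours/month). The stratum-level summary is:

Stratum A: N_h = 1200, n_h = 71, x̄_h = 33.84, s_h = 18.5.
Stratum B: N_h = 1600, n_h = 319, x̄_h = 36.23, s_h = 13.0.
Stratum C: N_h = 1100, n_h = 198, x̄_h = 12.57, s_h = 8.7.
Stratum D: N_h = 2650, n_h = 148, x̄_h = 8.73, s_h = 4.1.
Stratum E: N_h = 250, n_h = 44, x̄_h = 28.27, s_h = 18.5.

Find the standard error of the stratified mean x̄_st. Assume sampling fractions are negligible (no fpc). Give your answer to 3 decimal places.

V̂(x̄_st) = Σ W_h² s_h²/n_h, with W_h = N_h/N and N = 6800:
  stratum A: (1200/6800)²·18.5²/71 = 0.150117
  stratum B: (1600/6800)²·13.0²/319 = 0.0293304
  stratum C: (1100/6800)²·8.7²/198 = 0.0100032
  stratum D: (2650/6800)²·4.1²/148 = 0.0172496
  stratum E: (250/6800)²·18.5²/44 = 0.0105136
V̂(x̄_st) = 0.217214
SE(x̄_st) = √0.217214 = 0.466062

SE(x̄_st) ≈ 0.466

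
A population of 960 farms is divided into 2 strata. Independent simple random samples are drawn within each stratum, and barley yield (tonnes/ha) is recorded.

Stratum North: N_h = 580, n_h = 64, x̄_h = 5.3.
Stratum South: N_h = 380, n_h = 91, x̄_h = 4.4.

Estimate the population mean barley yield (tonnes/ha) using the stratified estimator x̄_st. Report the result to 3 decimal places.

N = Σ N_h = 960. Stratum weights W_h = N_h/N.
x̄_st = (580·5.3 + 380·4.4) / 960 = 4.94375

x̄_st ≈ 4.944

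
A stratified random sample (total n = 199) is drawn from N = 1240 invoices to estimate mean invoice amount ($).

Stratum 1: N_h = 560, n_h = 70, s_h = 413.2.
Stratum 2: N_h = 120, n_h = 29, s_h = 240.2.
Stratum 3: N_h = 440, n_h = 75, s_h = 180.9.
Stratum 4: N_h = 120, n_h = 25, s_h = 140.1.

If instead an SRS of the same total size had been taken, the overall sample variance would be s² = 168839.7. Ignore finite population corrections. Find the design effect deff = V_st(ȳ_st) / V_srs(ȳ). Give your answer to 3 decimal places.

deff ≈ 0.682

V̂(ȳ_st) = Σ W_h² s_h²/n_h, with W_h = N_h/N and N = 1240:
  stratum 1: (560/1240)²·413.2²/70 = 497.457
  stratum 2: (120/1240)²·240.2²/29 = 18.6323
  stratum 3: (440/1240)²·180.9²/75 = 54.9386
  stratum 4: (120/1240)²·140.1²/25 = 7.35284
V_st = 578.38
V_srs = s²/n = 168839.7/199 = 848.441
deff = V_st / V_srs = 578.38/848.441 = 0.6817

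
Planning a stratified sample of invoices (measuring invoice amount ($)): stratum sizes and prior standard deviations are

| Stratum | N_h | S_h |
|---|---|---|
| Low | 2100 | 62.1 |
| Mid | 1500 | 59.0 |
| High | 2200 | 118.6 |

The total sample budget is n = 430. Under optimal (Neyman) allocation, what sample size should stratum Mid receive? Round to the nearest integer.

Neyman allocation: n_h = n · N_h S_h / Σ N_i S_i, with n = 430.
  stratum Low: N_h·S_h = 2100·62.1 = 130410.00
  stratum Mid: N_h·S_h = 1500·59.0 = 88500.00
  stratum High: N_h·S_h = 2200·118.6 = 260920.00
Σ N_h S_h = 479830.00
n for stratum Mid = 430·88500.00/479830.00 = 79.309 → 79

79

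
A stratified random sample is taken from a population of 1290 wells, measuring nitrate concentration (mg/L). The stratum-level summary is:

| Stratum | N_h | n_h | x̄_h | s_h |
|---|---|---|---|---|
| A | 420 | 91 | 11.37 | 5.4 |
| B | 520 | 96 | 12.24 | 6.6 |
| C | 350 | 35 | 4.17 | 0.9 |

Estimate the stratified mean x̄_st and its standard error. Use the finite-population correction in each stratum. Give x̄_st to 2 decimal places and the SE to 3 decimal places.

x̄_st = Σ W_h x̄_h = (420·11.37 + 520·12.24 + 350·4.17)/1290 = 9.76721
V̂(x̄_st) = Σ W_h² (1 − n_h/N_h) s_h²/n_h, with W_h = N_h/N and N = 1290:
  stratum A: (420/1290)²·(1 − 91/420)·5.4²/91 = 0.026608
  stratum B: (520/1290)²·(1 − 96/520)·6.6²/96 = 0.0601183
  stratum C: (350/1290)²·(1 − 35/350)·0.9²/35 = 0.00153326
V̂(x̄_st) = 0.0882595
SE(x̄_st) = √0.0882595 = 0.297085

x̄_st ≈ 9.77, SE ≈ 0.297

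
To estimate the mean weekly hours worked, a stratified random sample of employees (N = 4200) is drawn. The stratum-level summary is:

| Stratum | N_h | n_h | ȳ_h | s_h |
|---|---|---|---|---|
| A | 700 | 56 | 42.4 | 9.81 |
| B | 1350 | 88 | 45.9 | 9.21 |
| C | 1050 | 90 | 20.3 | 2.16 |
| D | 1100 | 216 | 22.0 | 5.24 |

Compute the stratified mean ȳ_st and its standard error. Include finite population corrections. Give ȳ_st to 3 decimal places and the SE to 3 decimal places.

ȳ_st = Σ W_h ȳ_h = (700·42.4 + 1350·45.9 + 1050·20.3 + 1100·22.0)/4200 = 32.65714
V̂(ȳ_st) = Σ W_h² (1 − n_h/N_h) s_h²/n_h, with W_h = N_h/N and N = 4200:
  stratum A: (700/4200)²·(1 − 56/700)·9.81²/56 = 0.0439173
  stratum B: (1350/4200)²·(1 − 88/1350)·9.21²/88 = 0.093096
  stratum C: (1050/4200)²·(1 − 90/1050)·2.16²/90 = 0.00296229
  stratum D: (1100/4200)²·(1 − 216/1100)·5.24²/216 = 0.00700737
V̂(ȳ_st) = 0.146983
SE(ȳ_st) = √0.146983 = 0.383384

ȳ_st ≈ 32.657, SE ≈ 0.383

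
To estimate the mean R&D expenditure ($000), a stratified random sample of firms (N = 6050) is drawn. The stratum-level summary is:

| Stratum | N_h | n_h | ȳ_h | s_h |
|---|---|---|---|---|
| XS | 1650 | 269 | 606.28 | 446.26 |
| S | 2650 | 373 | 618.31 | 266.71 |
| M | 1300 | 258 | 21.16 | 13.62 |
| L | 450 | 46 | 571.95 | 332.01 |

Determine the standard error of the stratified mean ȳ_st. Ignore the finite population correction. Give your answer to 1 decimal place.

V̂(ȳ_st) = Σ W_h² s_h²/n_h, with W_h = N_h/N and N = 6050:
  stratum XS: (1650/6050)²·446.26²/269 = 55.0657
  stratum S: (2650/6050)²·266.71²/373 = 36.589
  stratum M: (1300/6050)²·13.62²/258 = 0.0331979
  stratum L: (450/6050)²·332.01²/46 = 13.2574
V̂(ȳ_st) = 104.945
SE(ȳ_st) = √104.945 = 10.2443

SE(ȳ_st) ≈ 10.2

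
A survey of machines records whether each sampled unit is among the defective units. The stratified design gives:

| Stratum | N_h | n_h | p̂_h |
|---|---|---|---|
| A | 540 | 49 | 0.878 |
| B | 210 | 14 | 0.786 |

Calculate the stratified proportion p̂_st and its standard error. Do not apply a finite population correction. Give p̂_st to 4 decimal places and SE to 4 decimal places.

N = 750; stratum weights W_h = N_h/N.
p̂_st = Σ W_h p̂_h = (540·0.878 + 210·0.786)/750 = 0.85224
V̂(p̂_st) = Σ W_h² p̂_h(1−p̂_h)/(n_h−1):
  stratum A: (540/750)²·0.878·0.122/48 = 0.00115685
  stratum B: (210/750)²·0.786·0.214/13 = 0.0010144
V̂(p̂_st) = 0.00217125; SE = √V̂ = 0.0465967

p̂_st ≈ 0.8522, SE ≈ 0.0466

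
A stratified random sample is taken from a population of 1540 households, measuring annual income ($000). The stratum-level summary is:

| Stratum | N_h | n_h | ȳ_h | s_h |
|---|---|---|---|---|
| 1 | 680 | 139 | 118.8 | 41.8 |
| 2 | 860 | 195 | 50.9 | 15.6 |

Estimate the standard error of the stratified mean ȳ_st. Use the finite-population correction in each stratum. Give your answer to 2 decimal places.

V̂(ȳ_st) = Σ W_h² (1 − n_h/N_h) s_h²/n_h, with W_h = N_h/N and N = 1540:
  stratum 1: (680/1540)²·(1 − 139/680)·41.8²/139 = 1.94986
  stratum 2: (860/1540)²·(1 − 195/860)·15.6²/195 = 0.300949
V̂(ȳ_st) = 2.25081
SE(ȳ_st) = √2.25081 = 1.50027

SE(ȳ_st) ≈ 1.50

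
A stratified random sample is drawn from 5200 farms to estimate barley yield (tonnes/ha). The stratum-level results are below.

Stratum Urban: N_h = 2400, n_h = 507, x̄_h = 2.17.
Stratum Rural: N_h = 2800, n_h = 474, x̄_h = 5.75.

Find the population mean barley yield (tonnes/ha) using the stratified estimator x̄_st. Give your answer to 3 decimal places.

x̄_st ≈ 4.098

N = Σ N_h = 5200. Stratum weights W_h = N_h/N.
x̄_st = (2400·2.17 + 2800·5.75) / 5200 = 4.09769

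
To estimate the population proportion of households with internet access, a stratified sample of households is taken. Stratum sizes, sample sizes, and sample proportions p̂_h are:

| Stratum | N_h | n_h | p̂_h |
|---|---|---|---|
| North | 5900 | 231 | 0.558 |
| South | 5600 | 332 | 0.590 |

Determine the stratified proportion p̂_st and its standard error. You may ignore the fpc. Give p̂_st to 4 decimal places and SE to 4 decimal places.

N = 11500; stratum weights W_h = N_h/N.
p̂_st = Σ W_h p̂_h = (5900·0.558 + 5600·0.590)/11500 = 0.57358
V̂(p̂_st) = Σ W_h² p̂_h(1−p̂_h)/(n_h−1):
  stratum North: (5900/11500)²·0.558·0.442/230 = 0.000282252
  stratum South: (5600/11500)²·0.590·0.410/331 = 0.000173296
V̂(p̂_st) = 0.000455548; SE = √V̂ = 0.0213436

p̂_st ≈ 0.5736, SE ≈ 0.0213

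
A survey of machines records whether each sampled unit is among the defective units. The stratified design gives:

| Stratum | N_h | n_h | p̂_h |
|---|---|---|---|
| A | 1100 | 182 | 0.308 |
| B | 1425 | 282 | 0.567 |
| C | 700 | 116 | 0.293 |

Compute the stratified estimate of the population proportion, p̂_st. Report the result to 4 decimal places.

p̂_st ≈ 0.4192

N = 3225; stratum weights W_h = N_h/N.
p̂_st = Σ W_h p̂_h = (1100·0.308 + 1425·0.567 + 700·0.293)/3225 = 0.41919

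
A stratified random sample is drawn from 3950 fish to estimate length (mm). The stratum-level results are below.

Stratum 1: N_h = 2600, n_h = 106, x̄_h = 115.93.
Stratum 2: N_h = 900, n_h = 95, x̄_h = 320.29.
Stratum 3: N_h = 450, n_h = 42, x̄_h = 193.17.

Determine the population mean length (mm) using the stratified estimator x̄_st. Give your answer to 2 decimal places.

x̄_st ≈ 171.29

N = Σ N_h = 3950. Stratum weights W_h = N_h/N.
x̄_st = (2600·115.93 + 900·320.29 + 450·193.17) / 3950 = 171.2925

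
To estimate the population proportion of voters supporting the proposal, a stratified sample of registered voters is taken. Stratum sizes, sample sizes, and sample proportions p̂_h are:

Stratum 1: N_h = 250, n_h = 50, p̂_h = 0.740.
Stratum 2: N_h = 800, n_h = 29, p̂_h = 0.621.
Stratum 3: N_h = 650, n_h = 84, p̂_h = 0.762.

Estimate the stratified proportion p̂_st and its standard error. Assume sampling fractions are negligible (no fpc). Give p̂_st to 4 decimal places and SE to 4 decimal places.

p̂_st ≈ 0.6924, SE ≈ 0.0476

N = 1700; stratum weights W_h = N_h/N.
p̂_st = Σ W_h p̂_h = (250·0.740 + 800·0.621 + 650·0.762)/1700 = 0.69241
V̂(p̂_st) = Σ W_h² p̂_h(1−p̂_h)/(n_h−1):
  stratum 1: (250/1700)²·0.740·0.260/49 = 8.49163e-05
  stratum 2: (800/1700)²·0.621·0.379/28 = 0.00186147
  stratum 3: (650/1700)²·0.762·0.238/83 = 0.000319435
V̂(p̂_st) = 0.00226582; SE = √V̂ = 0.0476006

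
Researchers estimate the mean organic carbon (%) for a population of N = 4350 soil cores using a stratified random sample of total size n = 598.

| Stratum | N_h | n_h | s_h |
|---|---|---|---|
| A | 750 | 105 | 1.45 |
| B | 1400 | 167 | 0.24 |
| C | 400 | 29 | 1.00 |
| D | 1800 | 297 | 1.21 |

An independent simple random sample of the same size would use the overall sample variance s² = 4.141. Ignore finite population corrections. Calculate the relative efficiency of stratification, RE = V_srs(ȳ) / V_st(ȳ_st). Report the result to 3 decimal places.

V̂(ȳ_st) = Σ W_h² s_h²/n_h, with W_h = N_h/N and N = 4350:
  stratum A: (750/4350)²·1.45²/105 = 0.000595238
  stratum B: (1400/4350)²·0.24²/167 = 3.57259e-05
  stratum C: (400/4350)²·1.00²/29 = 0.00029157
  stratum D: (1800/4350)²·1.21²/297 = 0.000844075
V_st = 0.00176661
V_srs = s²/n = 4.141/598 = 0.00692475
Relative efficiency = V_srs / V_st = 0.00692475/0.00176661 = 3.9198

RE ≈ 3.920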